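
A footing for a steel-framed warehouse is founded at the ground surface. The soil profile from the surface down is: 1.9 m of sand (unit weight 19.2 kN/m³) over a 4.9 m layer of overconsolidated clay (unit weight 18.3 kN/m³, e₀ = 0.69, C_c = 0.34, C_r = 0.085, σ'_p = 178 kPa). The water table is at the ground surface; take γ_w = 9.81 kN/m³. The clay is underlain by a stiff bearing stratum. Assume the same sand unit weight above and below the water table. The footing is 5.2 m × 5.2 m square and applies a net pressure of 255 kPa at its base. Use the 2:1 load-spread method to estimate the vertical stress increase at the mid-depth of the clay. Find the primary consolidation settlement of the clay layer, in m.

S_c ≈ 0.116 m

Mid-depth of clay below the ground surface: z = 1.9 + 4.9/2 = 4.35 m.
Total vertical stress at mid-clay: σ_v = 19.2×1.9 + 18.3×2.45 = 81.315 kPa.
Pore pressure: u = 9.81×(4.35 − 0) = 42.673 kPa.
Initial effective stress: σ'_0 = σ_v − u = 81.315 − 42.673 = 38.642 kPa.
Stress increase at mid-clay by the 2:1 spreading method:
Δσ = qBL/((B+z)(L+z)) = 255×5.2×5.2/((5.2+4.35)(5.2+4.35)) = 75.603 kPa
Final effective stress: σ'_f = 38.642 + 75.603 = 114.25 kPa.
σ'_f = 114.25 ≤ σ'_p = 178 kPa, so the clay remains overconsolidated and only the recompression index applies:
S_c = C_r·H/(1+e₀)·log₁₀(σ'_f/σ'_0) = 0.085×4.9/1.69×log₁₀(114.25/38.642)
    = 0.24645 × 0.4708 = 0.116 m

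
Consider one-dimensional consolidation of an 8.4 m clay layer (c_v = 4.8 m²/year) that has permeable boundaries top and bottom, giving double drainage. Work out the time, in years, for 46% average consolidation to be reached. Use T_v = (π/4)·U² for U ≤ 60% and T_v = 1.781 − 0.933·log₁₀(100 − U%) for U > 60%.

Drainage path length: H_d = H/2 = 4.2 m (double drainage).
U ≤ 60%: T_v = (π/4)·U² = (π/4)×0.46² = 0.16619.
t = T_v·H_d²/c_v = 0.16619×4.2²/4.8 = 0.6107 years.

t ≈ 0.611 years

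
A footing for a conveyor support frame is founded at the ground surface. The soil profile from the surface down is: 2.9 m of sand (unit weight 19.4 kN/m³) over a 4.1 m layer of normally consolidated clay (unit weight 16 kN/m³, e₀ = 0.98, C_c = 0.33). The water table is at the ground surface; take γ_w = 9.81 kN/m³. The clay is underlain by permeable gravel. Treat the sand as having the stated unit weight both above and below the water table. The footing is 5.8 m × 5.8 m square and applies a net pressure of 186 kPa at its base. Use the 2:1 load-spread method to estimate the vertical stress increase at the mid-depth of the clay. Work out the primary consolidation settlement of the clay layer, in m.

Mid-depth of clay below the ground surface: z = 2.9 + 4.1/2 = 4.95 m.
Total vertical stress at mid-clay: σ_v = 19.4×2.9 + 16×2.05 = 89.06 kPa.
Pore pressure: u = 9.81×(4.95 − 0) = 48.56 kPa.
Initial effective stress: σ'_0 = σ_v − u = 89.06 − 48.56 = 40.5 kPa.
Stress increase at mid-clay by the 2:1 spreading method:
Δσ = qBL/((B+z)(L+z)) = 186×5.8×5.8/((5.8+4.95)(5.8+4.95)) = 54.144 kPa
Final effective stress: σ'_f = σ'_0 + Δσ = 40.5 + 54.144 = 94.644 kPa.
Normally consolidated clay, so the full stress increment lies on the virgin compression line:
S_c = C_c·H/(1+e₀)·log₁₀(σ'_f/σ'_0) = 0.33×4.1/(1+0.98)×log₁₀(94.644/40.5)
    = 0.68333 × 0.36864 = 0.2519 m

S_c ≈ 0.252 m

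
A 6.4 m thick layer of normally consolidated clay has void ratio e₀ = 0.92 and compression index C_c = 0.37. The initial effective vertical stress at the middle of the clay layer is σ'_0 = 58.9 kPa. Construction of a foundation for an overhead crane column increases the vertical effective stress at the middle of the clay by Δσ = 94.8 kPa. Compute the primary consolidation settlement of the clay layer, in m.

Final effective stress: σ'_f = σ'_0 + Δσ = 58.9 + 94.8 = 153.7 kPa.
Normally consolidated clay, so the full stress increment lies on the virgin compression line:
S_c = C_c·H/(1+e₀)·log₁₀(σ'_f/σ'_0) = 0.37×6.4/(1+0.92)×log₁₀(153.7/58.9)
    = 1.2333 × 0.41656 = 0.5137 m

S_c ≈ 0.514 m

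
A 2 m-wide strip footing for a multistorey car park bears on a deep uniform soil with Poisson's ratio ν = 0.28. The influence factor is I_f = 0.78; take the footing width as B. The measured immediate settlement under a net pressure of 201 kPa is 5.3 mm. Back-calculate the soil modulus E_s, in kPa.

E_s ≈ 54500 kPa

S_e = q·B·(1−ν²)/E_s · I_f  ⇒  E_s = q·B·(1−ν²)·I_f / S_e.
E_s = 201 × 2 × 0.9216 × 0.78 / 0.0053 = 54520 kPa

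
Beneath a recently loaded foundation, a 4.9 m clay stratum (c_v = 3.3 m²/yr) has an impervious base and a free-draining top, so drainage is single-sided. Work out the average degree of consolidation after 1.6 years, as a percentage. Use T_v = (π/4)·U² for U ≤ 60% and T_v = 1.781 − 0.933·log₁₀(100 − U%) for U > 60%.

Drainage path length: H_d = H = 4.9 m (single drainage).
T_v = c_v·t/H_d² = 3.3×1.6/4.9² = 0.21991.
T_v = 0.21991 corresponds to the U ≤ 60% branch:
U = √(4T_v/π) = 0.5291

U ≈ 52.9 %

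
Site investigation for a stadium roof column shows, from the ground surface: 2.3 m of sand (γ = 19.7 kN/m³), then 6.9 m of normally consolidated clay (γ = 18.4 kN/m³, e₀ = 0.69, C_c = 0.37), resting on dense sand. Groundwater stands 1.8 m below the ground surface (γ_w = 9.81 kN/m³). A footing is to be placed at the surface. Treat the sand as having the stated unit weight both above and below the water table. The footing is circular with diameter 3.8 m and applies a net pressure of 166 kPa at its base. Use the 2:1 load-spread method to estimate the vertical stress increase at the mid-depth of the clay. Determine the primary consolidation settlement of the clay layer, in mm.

Mid-depth of clay below the ground surface: z = 2.3 + 6.9/2 = 5.75 m.
Total vertical stress at mid-clay: σ_v = 19.7×2.3 + 18.4×3.45 = 108.79 kPa.
Pore pressure: u = 9.81×(5.75 − 1.8) = 38.75 kPa.
Initial effective stress: σ'_0 = σ_v − u = 108.79 − 38.75 = 70.04 kPa.
Stress increase at mid-clay by the 2:1 spreading method:
Δσ ≈ qD²/(D+z)² = 166×3.8²/(3.8+5.75)² = 26.283 kPa
Final effective stress: σ'_f = σ'_0 + Δσ = 70.04 + 26.283 = 96.323 kPa.
Normally consolidated clay, so the full stress increment lies on the virgin compression line:
S_c = C_c·H/(1+e₀)·log₁₀(σ'_f/σ'_0) = 0.37×6.9/(1+0.69)×log₁₀(96.323/70.04)
    = 1.5107 × 0.13838 = 0.2091 m

S_c ≈ 209 mm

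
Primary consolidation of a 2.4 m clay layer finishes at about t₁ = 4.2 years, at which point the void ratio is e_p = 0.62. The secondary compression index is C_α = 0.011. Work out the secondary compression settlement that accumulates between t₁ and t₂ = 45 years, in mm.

S_s ≈ 16.8 mm

Secondary compression: S_s = C_α·H/(1+e_p)·log₁₀(t₂/t₁)
S_s = 0.011×2.4/(1+0.62)×log₁₀(45/4.2)
    = 0.0163 × 1.03 = 0.01678 m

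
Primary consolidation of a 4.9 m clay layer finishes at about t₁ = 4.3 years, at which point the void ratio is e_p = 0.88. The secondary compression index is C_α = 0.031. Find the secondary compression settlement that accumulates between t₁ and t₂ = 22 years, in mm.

Secondary compression: S_s = C_α·H/(1+e_p)·log₁₀(t₂/t₁)
S_s = 0.031×4.9/(1+0.88)×log₁₀(22/4.3)
    = 0.0808 × 0.709 = 0.05728 m

S_s ≈ 57.3 mm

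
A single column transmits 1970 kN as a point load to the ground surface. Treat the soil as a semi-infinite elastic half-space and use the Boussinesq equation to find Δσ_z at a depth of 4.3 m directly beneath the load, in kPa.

Boussinesq vertical stress below a point load on an elastic half-space:
Δσ_z = 3P/(2πz²) · [1 + (r/z)²]^(−5/2)
r/z = 0/4.3 = 0; [1+(r/z)²]^(−5/2) = 1.
Δσ_z = 3×1970/(2π×4.3²) × 1 = 50.871 × 1 = 50.87 kPa

Δσ_z ≈ 50.9 kPa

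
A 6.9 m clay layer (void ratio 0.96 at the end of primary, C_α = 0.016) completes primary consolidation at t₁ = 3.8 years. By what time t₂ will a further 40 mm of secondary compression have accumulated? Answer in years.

t₂ ≈ 19.5 years

S_s = C_α·H/(1+e_p)·log₁₀(t₂/t₁) ⇒ log₁₀(t₂/t₁) = S_s·(1+e_p)/(C_α·H).
log₁₀(t₂/t₁) = 0.04 × (1+0.96) / (0.016×6.9) = 0.7101
t₂ = t₁ × 10^0.7101 = 3.8 × 5.13 = 19.5 years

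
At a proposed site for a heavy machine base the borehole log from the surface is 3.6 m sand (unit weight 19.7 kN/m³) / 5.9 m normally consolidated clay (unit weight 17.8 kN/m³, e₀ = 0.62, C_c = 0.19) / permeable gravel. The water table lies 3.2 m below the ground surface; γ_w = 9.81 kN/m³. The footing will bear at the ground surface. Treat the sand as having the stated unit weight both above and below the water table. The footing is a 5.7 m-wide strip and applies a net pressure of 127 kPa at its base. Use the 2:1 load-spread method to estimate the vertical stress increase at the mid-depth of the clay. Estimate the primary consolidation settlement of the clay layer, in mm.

Mid-depth of clay below the ground surface: z = 3.6 + 5.9/2 = 6.55 m.
Total vertical stress at mid-clay: σ_v = 19.7×3.6 + 17.8×2.95 = 123.43 kPa.
Pore pressure: u = 9.81×(6.55 − 3.2) = 32.864 kPa.
Initial effective stress: σ'_0 = σ_v − u = 123.43 − 32.864 = 90.566 kPa.
Stress increase at mid-clay by the 2:1 spreading method:
Δσ = qB/(B+z) = 127×5.7/(5.7+6.55) = 59.094 kPa
Final effective stress: σ'_f = σ'_0 + Δσ = 90.566 + 59.094 = 149.66 kPa.
Normally consolidated clay, so the full stress increment lies on the virgin compression line:
S_c = C_c·H/(1+e₀)·log₁₀(σ'_f/σ'_0) = 0.19×5.9/(1+0.62)×log₁₀(149.66/90.566)
    = 0.69198 × 0.21814 = 0.1509 m

S_c ≈ 151 mm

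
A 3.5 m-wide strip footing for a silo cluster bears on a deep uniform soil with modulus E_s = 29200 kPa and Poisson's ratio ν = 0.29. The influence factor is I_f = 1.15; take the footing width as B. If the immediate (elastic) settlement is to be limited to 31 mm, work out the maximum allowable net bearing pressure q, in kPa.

S_e = q·B·(1−ν²)/E_s · I_f  ⇒  q = S_e·E_s / (B·(1−ν²)·I_f).
q = 0.031 × 29200 / (3.5 × 0.9159 × 1.15) = 245.5 kPa

q ≈ 246 kPa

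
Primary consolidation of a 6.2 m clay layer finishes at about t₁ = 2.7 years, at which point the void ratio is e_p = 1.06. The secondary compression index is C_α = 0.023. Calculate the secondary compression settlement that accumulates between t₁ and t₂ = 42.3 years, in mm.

S_s ≈ 82.7 mm

Secondary compression: S_s = C_α·H/(1+e_p)·log₁₀(t₂/t₁)
S_s = 0.023×6.2/(1+1.06)×log₁₀(42.3/2.7)
    = 0.06922 × 1.195 = 0.08272 m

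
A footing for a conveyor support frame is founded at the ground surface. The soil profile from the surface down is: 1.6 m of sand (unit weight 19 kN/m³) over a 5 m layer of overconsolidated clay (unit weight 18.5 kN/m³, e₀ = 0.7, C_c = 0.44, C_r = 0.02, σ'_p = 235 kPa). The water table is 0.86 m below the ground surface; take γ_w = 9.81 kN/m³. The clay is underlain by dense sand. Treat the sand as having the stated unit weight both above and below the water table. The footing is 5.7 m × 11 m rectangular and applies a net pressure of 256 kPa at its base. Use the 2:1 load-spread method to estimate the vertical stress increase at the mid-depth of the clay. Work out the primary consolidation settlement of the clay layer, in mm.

Mid-depth of clay below the ground surface: z = 1.6 + 5/2 = 4.1 m.
Total vertical stress at mid-clay: σ_v = 19×1.6 + 18.5×2.5 = 76.65 kPa.
Pore pressure: u = 9.81×(4.1 − 0.86) = 31.784 kPa.
Initial effective stress: σ'_0 = σ_v − u = 76.65 − 31.784 = 44.866 kPa.
Stress increase at mid-clay by the 2:1 spreading method:
Δσ = qBL/((B+z)(L+z)) = 256×5.7×11/((5.7+4.1)(11+4.1)) = 108.47 kPa
Final effective stress: σ'_f = 44.866 + 108.47 = 153.34 kPa.
σ'_f = 153.34 ≤ σ'_p = 235 kPa, so the clay remains overconsolidated and only the recompression index applies:
S_c = C_r·H/(1+e₀)·log₁₀(σ'_f/σ'_0) = 0.02×5/1.7×log₁₀(153.34/44.866)
    = 0.058824 × 0.53374 = 0.0314 m

S_c ≈ 31.4 mm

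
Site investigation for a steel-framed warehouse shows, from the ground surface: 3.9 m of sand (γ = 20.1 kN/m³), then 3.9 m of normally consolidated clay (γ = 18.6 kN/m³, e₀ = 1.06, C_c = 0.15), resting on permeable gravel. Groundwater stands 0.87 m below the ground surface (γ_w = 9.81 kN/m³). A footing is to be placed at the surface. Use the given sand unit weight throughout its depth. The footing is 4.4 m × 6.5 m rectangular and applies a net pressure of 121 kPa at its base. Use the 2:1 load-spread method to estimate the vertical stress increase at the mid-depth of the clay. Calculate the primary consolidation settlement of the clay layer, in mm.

Mid-depth of clay below the ground surface: z = 3.9 + 3.9/2 = 5.85 m.
Total vertical stress at mid-clay: σ_v = 20.1×3.9 + 18.6×1.95 = 114.66 kPa.
Pore pressure: u = 9.81×(5.85 − 0.87) = 48.854 kPa.
Initial effective stress: σ'_0 = σ_v − u = 114.66 − 48.854 = 65.806 kPa.
Stress increase at mid-clay by the 2:1 spreading method:
Δσ = qBL/((B+z)(L+z)) = 121×4.4×6.5/((4.4+5.85)(6.5+5.85)) = 27.338 kPa
Final effective stress: σ'_f = σ'_0 + Δσ = 65.806 + 27.338 = 93.144 kPa.
Normally consolidated clay, so the full stress increment lies on the virgin compression line:
S_c = C_c·H/(1+e₀)·log₁₀(σ'_f/σ'_0) = 0.15×3.9/(1+1.06)×log₁₀(93.144/65.806)
    = 0.28398 × 0.15089 = 0.04285 m

S_c ≈ 42.8 mm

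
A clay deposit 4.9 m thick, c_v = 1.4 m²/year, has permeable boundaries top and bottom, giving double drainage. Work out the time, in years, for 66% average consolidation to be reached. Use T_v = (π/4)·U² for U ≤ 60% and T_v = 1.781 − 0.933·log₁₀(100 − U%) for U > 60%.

Drainage path length: H_d = H/2 = 2.45 m (double drainage).
U > 60%: T_v = 1.781 − 0.933·log₁₀(100 − 66) = 0.35213.
t = T_v·H_d²/c_v = 0.35213×2.45²/1.4 = 1.51 years.

t ≈ 1.51 years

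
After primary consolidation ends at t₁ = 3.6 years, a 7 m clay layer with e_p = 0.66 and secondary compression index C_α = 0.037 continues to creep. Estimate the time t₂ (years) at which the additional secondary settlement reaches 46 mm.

S_s = C_α·H/(1+e_p)·log₁₀(t₂/t₁) ⇒ log₁₀(t₂/t₁) = S_s·(1+e_p)/(C_α·H).
log₁₀(t₂/t₁) = 0.046 × (1+0.66) / (0.037×7) = 0.2948
t₂ = t₁ × 10^0.2948 = 3.6 × 1.972 = 7.098 years

t₂ ≈ 7.1 years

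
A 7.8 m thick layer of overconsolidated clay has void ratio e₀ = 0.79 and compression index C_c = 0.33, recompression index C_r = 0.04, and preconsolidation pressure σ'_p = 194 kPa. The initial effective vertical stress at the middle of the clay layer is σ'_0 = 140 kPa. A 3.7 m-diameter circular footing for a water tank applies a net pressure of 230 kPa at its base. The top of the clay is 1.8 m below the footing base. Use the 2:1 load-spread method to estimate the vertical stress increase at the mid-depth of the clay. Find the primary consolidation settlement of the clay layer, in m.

Mid-depth of clay below the footing base: z = 1.8 + 7.8/2 = 5.7 m.
Stress increase at mid-clay by the 2:1 spreading method:
Δσ ≈ qD²/(D+z)² = 230×3.7²/(3.7+5.7)² = 35.635 kPa
Final effective stress: σ'_f = 140 + 35.635 = 175.63 kPa.
σ'_f = 175.63 ≤ σ'_p = 194 kPa, so the clay remains overconsolidated and only the recompression index applies:
S_c = C_r·H/(1+e₀)·log₁₀(σ'_f/σ'_0) = 0.04×7.8/1.79×log₁₀(175.63/140)
    = 0.1743 × 0.098471 = 0.01716 m

S_c ≈ 0.0172 m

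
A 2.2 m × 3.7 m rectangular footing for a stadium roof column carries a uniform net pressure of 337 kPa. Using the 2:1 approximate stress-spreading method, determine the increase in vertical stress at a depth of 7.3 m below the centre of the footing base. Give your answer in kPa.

Δσ_z ≈ 26.3 kPa

By the 2:1 method the load spreads at 1 horizontal : 2 vertical, so at depth z the loaded area has grown by z in each plan dimension:
Δσ = qBL/((B+z)(L+z)) = 337×2.2×3.7/((2.2+7.3)(3.7+7.3)) = 26.251 kPa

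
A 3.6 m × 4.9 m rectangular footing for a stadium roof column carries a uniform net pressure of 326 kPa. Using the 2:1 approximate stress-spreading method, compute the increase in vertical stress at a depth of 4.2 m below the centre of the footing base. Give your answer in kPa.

Δσ_z ≈ 81 kPa

By the 2:1 method the load spreads at 1 horizontal : 2 vertical, so at depth z the loaded area has grown by z in each plan dimension:
Δσ = qBL/((B+z)(L+z)) = 326×3.6×4.9/((3.6+4.2)(4.9+4.2)) = 81.018 kPa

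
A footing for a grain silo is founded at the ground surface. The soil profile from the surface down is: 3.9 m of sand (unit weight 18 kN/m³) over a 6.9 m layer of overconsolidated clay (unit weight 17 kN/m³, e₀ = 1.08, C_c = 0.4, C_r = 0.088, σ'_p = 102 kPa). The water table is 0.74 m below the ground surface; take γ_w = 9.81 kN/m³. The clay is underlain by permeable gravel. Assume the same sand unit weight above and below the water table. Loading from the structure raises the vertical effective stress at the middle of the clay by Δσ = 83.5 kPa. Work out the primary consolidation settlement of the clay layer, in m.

S_c ≈ 0.272 m

Mid-depth of clay below the ground surface: z = 3.9 + 6.9/2 = 7.35 m.
Total vertical stress at mid-clay: σ_v = 18×3.9 + 17×3.45 = 128.85 kPa.
Pore pressure: u = 9.81×(7.35 − 0.74) = 64.844 kPa.
Initial effective stress: σ'_0 = σ_v − u = 128.85 − 64.844 = 64.006 kPa.
Final effective stress: σ'_f = 64.006 + 83.5 = 147.51 kPa.
σ'_f = 147.51 > σ'_p = 102 kPa, so the stress path crosses the preconsolidation pressure — recompression up to σ'_p, then virgin compression beyond:
S_c = H/(1+e₀)·[C_r·log₁₀(σ'_p/σ'_0) + C_c·log₁₀(σ'_f/σ'_p)]
    = 6.9/2.08 × [0.088×log₁₀(102/64.006) + 0.4×log₁₀(147.51/102)]
    = 3.3173 × [0.017809 + 0.064089] = 0.2717 m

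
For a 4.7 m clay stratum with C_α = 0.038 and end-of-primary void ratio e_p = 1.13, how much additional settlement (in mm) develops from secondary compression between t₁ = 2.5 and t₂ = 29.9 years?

Secondary compression: S_s = C_α·H/(1+e_p)·log₁₀(t₂/t₁)
S_s = 0.038×4.7/(1+1.13)×log₁₀(29.9/2.5)
    = 0.08385 × 1.078 = 0.09037 m

S_s ≈ 90.4 mm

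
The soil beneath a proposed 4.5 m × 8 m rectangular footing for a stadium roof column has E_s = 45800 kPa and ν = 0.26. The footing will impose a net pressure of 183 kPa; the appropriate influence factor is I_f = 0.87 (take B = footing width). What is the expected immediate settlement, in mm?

Immediate (elastic) settlement: S_e = q·B·(1−ν²)/E_s · I_f.
S_e = 183 × 4.5 × (1 − 0.26²) / 45800 × 0.87
    = 183 × 4.5 × 0.9324 / 45800 × 0.87
    = 0.01459 m = 14.59 mm

S_e ≈ 14.6 mm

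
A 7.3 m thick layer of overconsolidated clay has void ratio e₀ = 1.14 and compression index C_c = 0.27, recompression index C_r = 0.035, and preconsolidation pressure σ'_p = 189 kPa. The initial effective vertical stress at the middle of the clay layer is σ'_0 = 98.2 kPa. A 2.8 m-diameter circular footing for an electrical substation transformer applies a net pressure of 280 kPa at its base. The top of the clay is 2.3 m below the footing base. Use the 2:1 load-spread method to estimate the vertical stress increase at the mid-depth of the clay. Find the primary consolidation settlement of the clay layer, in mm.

S_c ≈ 13.3 mm

Mid-depth of clay below the footing base: z = 2.3 + 7.3/2 = 5.95 m.
Stress increase at mid-clay by the 2:1 spreading method:
Δσ ≈ qD²/(D+z)² = 280×2.8²/(2.8+5.95)² = 28.672 kPa
Final effective stress: σ'_f = 98.2 + 28.672 = 126.87 kPa.
σ'_f = 126.87 ≤ σ'_p = 189 kPa, so the clay remains overconsolidated and only the recompression index applies:
S_c = C_r·H/(1+e₀)·log₁₀(σ'_f/σ'_0) = 0.035×7.3/2.14×log₁₀(126.87/98.2)
    = 0.11939 × 0.11125 = 0.01328 m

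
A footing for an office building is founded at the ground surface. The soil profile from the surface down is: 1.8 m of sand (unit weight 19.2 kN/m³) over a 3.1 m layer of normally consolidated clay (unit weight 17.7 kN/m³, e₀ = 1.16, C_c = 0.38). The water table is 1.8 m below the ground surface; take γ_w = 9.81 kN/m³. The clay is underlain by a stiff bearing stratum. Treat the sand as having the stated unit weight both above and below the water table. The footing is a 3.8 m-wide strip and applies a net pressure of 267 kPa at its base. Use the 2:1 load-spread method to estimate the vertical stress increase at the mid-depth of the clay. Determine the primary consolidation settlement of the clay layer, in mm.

S_c ≈ 330 mm

Mid-depth of clay below the ground surface: z = 1.8 + 3.1/2 = 3.35 m.
Total vertical stress at mid-clay: σ_v = 19.2×1.8 + 17.7×1.55 = 61.995 kPa.
Pore pressure: u = 9.81×(3.35 − 1.8) = 15.206 kPa.
Initial effective stress: σ'_0 = σ_v − u = 61.995 − 15.206 = 46.789 kPa.
Stress increase at mid-clay by the 2:1 spreading method:
Δσ = qB/(B+z) = 267×3.8/(3.8+3.35) = 141.9 kPa
Final effective stress: σ'_f = σ'_0 + Δσ = 46.789 + 141.9 = 188.69 kPa.
Normally consolidated clay, so the full stress increment lies on the virgin compression line:
S_c = C_c·H/(1+e₀)·log₁₀(σ'_f/σ'_0) = 0.38×3.1/(1+1.16)×log₁₀(188.69/46.789)
    = 0.54537 × 0.60561 = 0.3303 m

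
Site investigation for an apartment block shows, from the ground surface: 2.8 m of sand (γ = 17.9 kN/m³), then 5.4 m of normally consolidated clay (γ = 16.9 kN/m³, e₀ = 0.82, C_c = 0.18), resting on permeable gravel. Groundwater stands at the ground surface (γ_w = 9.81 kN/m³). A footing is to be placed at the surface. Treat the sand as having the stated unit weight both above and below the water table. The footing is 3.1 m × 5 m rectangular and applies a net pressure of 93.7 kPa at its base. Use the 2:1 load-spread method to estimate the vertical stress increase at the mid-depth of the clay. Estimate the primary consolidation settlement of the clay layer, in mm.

Mid-depth of clay below the ground surface: z = 2.8 + 5.4/2 = 5.5 m.
Total vertical stress at mid-clay: σ_v = 17.9×2.8 + 16.9×2.7 = 95.75 kPa.
Pore pressure: u = 9.81×(5.5 − 0) = 53.955 kPa.
Initial effective stress: σ'_0 = σ_v − u = 95.75 − 53.955 = 41.795 kPa.
Stress increase at mid-clay by the 2:1 spreading method:
Δσ = qBL/((B+z)(L+z)) = 93.7×3.1×5/((3.1+5.5)(5+5.5)) = 16.084 kPa
Final effective stress: σ'_f = σ'_0 + Δσ = 41.795 + 16.084 = 57.879 kPa.
Normally consolidated clay, so the full stress increment lies on the virgin compression line:
S_c = C_c·H/(1+e₀)·log₁₀(σ'_f/σ'_0) = 0.18×5.4/(1+0.82)×log₁₀(57.879/41.795)
    = 0.53407 × 0.1414 = 0.07552 m

S_c ≈ 75.5 mm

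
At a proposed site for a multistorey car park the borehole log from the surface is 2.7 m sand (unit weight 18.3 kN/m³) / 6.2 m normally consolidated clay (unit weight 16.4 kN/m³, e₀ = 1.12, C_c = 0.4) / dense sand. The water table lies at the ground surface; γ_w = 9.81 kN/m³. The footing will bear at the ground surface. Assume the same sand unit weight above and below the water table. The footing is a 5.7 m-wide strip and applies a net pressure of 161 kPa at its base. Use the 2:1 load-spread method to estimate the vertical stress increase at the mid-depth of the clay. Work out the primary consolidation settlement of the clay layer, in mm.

Mid-depth of clay below the ground surface: z = 2.7 + 6.2/2 = 5.8 m.
Total vertical stress at mid-clay: σ_v = 18.3×2.7 + 16.4×3.1 = 100.25 kPa.
Pore pressure: u = 9.81×(5.8 − 0) = 56.898 kPa.
Initial effective stress: σ'_0 = σ_v − u = 100.25 − 56.898 = 43.352 kPa.
Stress increase at mid-clay by the 2:1 spreading method:
Δσ = qB/(B+z) = 161×5.7/(5.7+5.8) = 79.8 kPa
Final effective stress: σ'_f = σ'_0 + Δσ = 43.352 + 79.8 = 123.15 kPa.
Normally consolidated clay, so the full stress increment lies on the virgin compression line:
S_c = C_c·H/(1+e₀)·log₁₀(σ'_f/σ'_0) = 0.4×6.2/(1+1.12)×log₁₀(123.15/43.352)
    = 1.1698 × 0.45343 = 0.5304 m

S_c ≈ 530 mm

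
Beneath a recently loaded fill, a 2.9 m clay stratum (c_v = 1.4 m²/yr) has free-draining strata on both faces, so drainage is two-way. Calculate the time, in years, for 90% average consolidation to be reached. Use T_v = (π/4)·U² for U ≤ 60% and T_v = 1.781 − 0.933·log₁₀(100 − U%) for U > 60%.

Drainage path length: H_d = H/2 = 1.45 m (double drainage).
U > 60%: T_v = 1.781 − 0.933·log₁₀(100 − 90) = 0.848.
t = T_v·H_d²/c_v = 0.848×1.45²/1.4 = 1.274 years.

t ≈ 1.27 years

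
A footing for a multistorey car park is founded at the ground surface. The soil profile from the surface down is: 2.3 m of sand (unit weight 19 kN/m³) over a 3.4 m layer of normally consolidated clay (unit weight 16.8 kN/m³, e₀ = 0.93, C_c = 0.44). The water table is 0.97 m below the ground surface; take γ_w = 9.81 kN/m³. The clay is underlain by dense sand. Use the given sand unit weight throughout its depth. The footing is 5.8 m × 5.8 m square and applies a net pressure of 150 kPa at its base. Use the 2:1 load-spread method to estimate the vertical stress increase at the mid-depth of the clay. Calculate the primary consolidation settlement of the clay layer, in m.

S_c ≈ 0.271 m

Mid-depth of clay below the ground surface: z = 2.3 + 3.4/2 = 4 m.
Total vertical stress at mid-clay: σ_v = 19×2.3 + 16.8×1.7 = 72.26 kPa.
Pore pressure: u = 9.81×(4 − 0.97) = 29.724 kPa.
Initial effective stress: σ'_0 = σ_v − u = 72.26 − 29.724 = 42.536 kPa.
Stress increase at mid-clay by the 2:1 spreading method:
Δσ = qBL/((B+z)(L+z)) = 150×5.8×5.8/((5.8+4)(5.8+4)) = 52.541 kPa
Final effective stress: σ'_f = σ'_0 + Δσ = 42.536 + 52.541 = 95.077 kPa.
Normally consolidated clay, so the full stress increment lies on the virgin compression line:
S_c = C_c·H/(1+e₀)·log₁₀(σ'_f/σ'_0) = 0.44×3.4/(1+0.93)×log₁₀(95.077/42.536)
    = 0.77513 × 0.34932 = 0.2708 m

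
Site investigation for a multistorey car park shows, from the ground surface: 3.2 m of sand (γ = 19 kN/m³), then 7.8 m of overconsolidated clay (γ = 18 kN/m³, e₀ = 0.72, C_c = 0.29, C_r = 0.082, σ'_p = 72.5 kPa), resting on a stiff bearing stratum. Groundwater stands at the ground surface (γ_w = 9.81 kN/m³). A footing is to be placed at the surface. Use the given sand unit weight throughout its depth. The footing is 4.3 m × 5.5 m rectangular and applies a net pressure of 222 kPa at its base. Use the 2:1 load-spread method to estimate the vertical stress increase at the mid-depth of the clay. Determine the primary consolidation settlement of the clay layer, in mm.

S_c ≈ 199 mm

Mid-depth of clay below the ground surface: z = 3.2 + 7.8/2 = 7.1 m.
Total vertical stress at mid-clay: σ_v = 19×3.2 + 18×3.9 = 131 kPa.
Pore pressure: u = 9.81×(7.1 − 0) = 69.651 kPa.
Initial effective stress: σ'_0 = σ_v − u = 131 − 69.651 = 61.349 kPa.
Stress increase at mid-clay by the 2:1 spreading method:
Δσ = qBL/((B+z)(L+z)) = 222×4.3×5.5/((4.3+7.1)(5.5+7.1)) = 36.552 kPa
Final effective stress: σ'_f = 61.349 + 36.552 = 97.901 kPa.
σ'_f = 97.901 > σ'_p = 72.5 kPa, so the stress path crosses the preconsolidation pressure — recompression up to σ'_p, then virgin compression beyond:
S_c = H/(1+e₀)·[C_r·log₁₀(σ'_p/σ'_0) + C_c·log₁₀(σ'_f/σ'_p)]
    = 7.8/1.72 × [0.082×log₁₀(72.5/61.349) + 0.29×log₁₀(97.901/72.5)]
    = 4.5349 × [0.0059475 + 0.03783] = 0.1985 m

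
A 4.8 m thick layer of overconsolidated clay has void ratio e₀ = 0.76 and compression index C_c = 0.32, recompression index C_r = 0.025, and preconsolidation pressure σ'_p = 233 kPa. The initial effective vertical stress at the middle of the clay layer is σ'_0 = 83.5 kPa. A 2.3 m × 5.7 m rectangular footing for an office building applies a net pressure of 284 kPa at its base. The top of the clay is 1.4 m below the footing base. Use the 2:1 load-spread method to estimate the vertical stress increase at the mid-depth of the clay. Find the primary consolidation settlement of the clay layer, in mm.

Mid-depth of clay below the footing base: z = 1.4 + 4.8/2 = 3.8 m.
Stress increase at mid-clay by the 2:1 spreading method:
Δσ = qBL/((B+z)(L+z)) = 284×2.3×5.7/((2.3+3.8)(5.7+3.8)) = 64.249 kPa
Final effective stress: σ'_f = 83.5 + 64.249 = 147.75 kPa.
σ'_f = 147.75 ≤ σ'_p = 233 kPa, so the clay remains overconsolidated and only the recompression index applies:
S_c = C_r·H/(1+e₀)·log₁₀(σ'_f/σ'_0) = 0.025×4.8/1.76×log₁₀(147.75/83.5)
    = 0.068183 × 0.24784 = 0.0169 m

S_c ≈ 16.9 mm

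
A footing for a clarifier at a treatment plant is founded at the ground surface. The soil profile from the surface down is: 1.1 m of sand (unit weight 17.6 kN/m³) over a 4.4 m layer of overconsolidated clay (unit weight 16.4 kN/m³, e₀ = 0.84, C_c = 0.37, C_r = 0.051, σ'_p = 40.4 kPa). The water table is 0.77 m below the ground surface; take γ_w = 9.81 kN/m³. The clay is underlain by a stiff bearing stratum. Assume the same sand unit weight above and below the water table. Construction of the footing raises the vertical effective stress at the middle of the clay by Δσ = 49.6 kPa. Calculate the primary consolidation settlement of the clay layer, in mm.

S_c ≈ 278 mm

Mid-depth of clay below the ground surface: z = 1.1 + 4.4/2 = 3.3 m.
Total vertical stress at mid-clay: σ_v = 17.6×1.1 + 16.4×2.2 = 55.44 kPa.
Pore pressure: u = 9.81×(3.3 − 0.77) = 24.819 kPa.
Initial effective stress: σ'_0 = σ_v − u = 55.44 − 24.819 = 30.621 kPa.
Final effective stress: σ'_f = 30.621 + 49.6 = 80.221 kPa.
σ'_f = 80.221 > σ'_p = 40.4 kPa, so the stress path crosses the preconsolidation pressure — recompression up to σ'_p, then virgin compression beyond:
S_c = H/(1+e₀)·[C_r·log₁₀(σ'_p/σ'_0) + C_c·log₁₀(σ'_f/σ'_p)]
    = 4.4/1.84 × [0.051×log₁₀(40.4/30.621) + 0.37×log₁₀(80.221/40.4)]
    = 2.3913 × [0.0061385 + 0.11023] = 0.2783 m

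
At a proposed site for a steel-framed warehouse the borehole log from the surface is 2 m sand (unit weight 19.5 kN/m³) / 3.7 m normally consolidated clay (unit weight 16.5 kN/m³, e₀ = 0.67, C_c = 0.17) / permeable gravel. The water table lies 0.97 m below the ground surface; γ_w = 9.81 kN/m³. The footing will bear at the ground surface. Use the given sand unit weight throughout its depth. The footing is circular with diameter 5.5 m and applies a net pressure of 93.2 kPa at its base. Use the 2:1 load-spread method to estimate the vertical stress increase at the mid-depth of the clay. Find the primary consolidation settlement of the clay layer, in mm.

Mid-depth of clay below the ground surface: z = 2 + 3.7/2 = 3.85 m.
Total vertical stress at mid-clay: σ_v = 19.5×2 + 16.5×1.85 = 69.525 kPa.
Pore pressure: u = 9.81×(3.85 − 0.97) = 28.253 kPa.
Initial effective stress: σ'_0 = σ_v − u = 69.525 − 28.253 = 41.272 kPa.
Stress increase at mid-clay by the 2:1 spreading method:
Δσ ≈ qD²/(D+z)² = 93.2×5.5²/(5.5+3.85)² = 32.249 kPa
Final effective stress: σ'_f = σ'_0 + Δσ = 41.272 + 32.249 = 73.521 kPa.
Normally consolidated clay, so the full stress increment lies on the virgin compression line:
S_c = C_c·H/(1+e₀)·log₁₀(σ'_f/σ'_0) = 0.17×3.7/(1+0.67)×log₁₀(73.521/41.272)
    = 0.37665 × 0.25076 = 0.09445 m

S_c ≈ 94.4 mm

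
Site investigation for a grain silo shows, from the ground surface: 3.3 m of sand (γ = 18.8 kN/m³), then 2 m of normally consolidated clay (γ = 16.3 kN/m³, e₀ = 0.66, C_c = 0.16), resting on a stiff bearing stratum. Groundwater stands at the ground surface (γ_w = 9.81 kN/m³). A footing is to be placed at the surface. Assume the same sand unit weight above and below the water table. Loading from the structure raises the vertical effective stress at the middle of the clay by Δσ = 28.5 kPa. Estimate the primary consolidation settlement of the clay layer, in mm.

Mid-depth of clay below the ground surface: z = 3.3 + 2/2 = 4.3 m.
Total vertical stress at mid-clay: σ_v = 18.8×3.3 + 16.3×1 = 78.34 kPa.
Pore pressure: u = 9.81×(4.3 − 0) = 42.183 kPa.
Initial effective stress: σ'_0 = σ_v − u = 78.34 − 42.183 = 36.157 kPa.
Final effective stress: σ'_f = σ'_0 + Δσ = 36.157 + 28.5 = 64.657 kPa.
Normally consolidated clay, so the full stress increment lies on the virgin compression line:
S_c = C_c·H/(1+e₀)·log₁₀(σ'_f/σ'_0) = 0.16×2/(1+0.66)×log₁₀(64.657/36.157)
    = 0.19277 × 0.25242 = 0.04866 m

S_c ≈ 48.7 mm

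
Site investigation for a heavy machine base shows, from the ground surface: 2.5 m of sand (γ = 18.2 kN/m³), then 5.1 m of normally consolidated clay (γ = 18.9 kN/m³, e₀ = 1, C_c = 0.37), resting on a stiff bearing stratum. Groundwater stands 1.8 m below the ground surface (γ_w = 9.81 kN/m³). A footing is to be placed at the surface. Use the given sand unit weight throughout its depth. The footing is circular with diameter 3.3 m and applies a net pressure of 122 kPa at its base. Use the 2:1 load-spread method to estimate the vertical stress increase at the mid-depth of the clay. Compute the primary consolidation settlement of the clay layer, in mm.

Mid-depth of clay below the ground surface: z = 2.5 + 5.1/2 = 5.05 m.
Total vertical stress at mid-clay: σ_v = 18.2×2.5 + 18.9×2.55 = 93.695 kPa.
Pore pressure: u = 9.81×(5.05 − 1.8) = 31.883 kPa.
Initial effective stress: σ'_0 = σ_v − u = 93.695 − 31.883 = 61.812 kPa.
Stress increase at mid-clay by the 2:1 spreading method:
Δσ ≈ qD²/(D+z)² = 122×3.3²/(3.3+5.05)² = 19.055 kPa
Final effective stress: σ'_f = σ'_0 + Δσ = 61.812 + 19.055 = 80.867 kPa.
Normally consolidated clay, so the full stress increment lies on the virgin compression line:
S_c = C_c·H/(1+e₀)·log₁₀(σ'_f/σ'_0) = 0.37×5.1/(1+1)×log₁₀(80.867/61.812)
    = 0.9435 × 0.1167 = 0.1101 m

S_c ≈ 110 mm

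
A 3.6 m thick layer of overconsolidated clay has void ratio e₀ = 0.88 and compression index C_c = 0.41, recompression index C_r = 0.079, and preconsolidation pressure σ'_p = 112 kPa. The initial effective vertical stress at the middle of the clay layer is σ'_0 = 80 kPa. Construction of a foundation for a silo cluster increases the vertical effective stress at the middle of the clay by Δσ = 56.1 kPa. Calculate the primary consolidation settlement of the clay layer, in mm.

S_c ≈ 88.6 mm

Final effective stress: σ'_f = 80 + 56.1 = 136.1 kPa.
σ'_f = 136.1 > σ'_p = 112 kPa, so the stress path crosses the preconsolidation pressure — recompression up to σ'_p, then virgin compression beyond:
S_c = H/(1+e₀)·[C_r·log₁₀(σ'_p/σ'_0) + C_c·log₁₀(σ'_f/σ'_p)]
    = 3.6/1.88 × [0.079×log₁₀(112/80) + 0.41×log₁₀(136.1/112)]
    = 1.9149 × [0.011544 + 0.034702] = 0.08856 m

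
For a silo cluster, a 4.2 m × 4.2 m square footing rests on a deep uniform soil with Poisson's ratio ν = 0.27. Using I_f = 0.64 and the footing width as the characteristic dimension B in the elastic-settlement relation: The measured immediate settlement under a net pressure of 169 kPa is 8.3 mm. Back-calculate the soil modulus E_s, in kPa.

S_e = q·B·(1−ν²)/E_s · I_f  ⇒  E_s = q·B·(1−ν²)·I_f / S_e.
E_s = 169 × 4.2 × 0.9271 × 0.64 / 0.0083 = 50740 kPa

E_s ≈ 50700 kPa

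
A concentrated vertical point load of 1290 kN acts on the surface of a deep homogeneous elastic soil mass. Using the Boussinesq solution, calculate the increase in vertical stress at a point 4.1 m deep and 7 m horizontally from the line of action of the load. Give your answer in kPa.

Δσ_z ≈ 1.21 kPa

Boussinesq vertical stress below a point load on an elastic half-space:
Δσ_z = 3P/(2πz²) · [1 + (r/z)²]^(−5/2)
r/z = 7/4.1 = 1.7073; [1+(r/z)²]^(−5/2) = 0.032975.
Δσ_z = 3×1290/(2π×4.1²) × 0.032975 = 36.641 × 0.032975 = 1.208 kPa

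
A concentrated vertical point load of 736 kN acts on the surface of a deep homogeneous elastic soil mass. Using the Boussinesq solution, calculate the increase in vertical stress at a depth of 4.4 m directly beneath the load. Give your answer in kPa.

Δσ_z ≈ 18.2 kPa

Boussinesq vertical stress below a point load on an elastic half-space:
Δσ_z = 3P/(2πz²) · [1 + (r/z)²]^(−5/2)
r/z = 0/4.4 = 0; [1+(r/z)²]^(−5/2) = 1.
Δσ_z = 3×736/(2π×4.4²) × 1 = 18.152 × 1 = 18.15 kPa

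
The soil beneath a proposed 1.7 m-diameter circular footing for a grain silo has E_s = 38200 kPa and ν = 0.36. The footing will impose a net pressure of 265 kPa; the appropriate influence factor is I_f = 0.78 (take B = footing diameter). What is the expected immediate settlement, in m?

S_e ≈ 0.00801 m

Immediate (elastic) settlement: S_e = q·B·(1−ν²)/E_s · I_f.
S_e = 265 × 1.7 × (1 − 0.36²) / 38200 × 0.78
    = 265 × 1.7 × 0.8704 / 38200 × 0.78
    = 0.008007 m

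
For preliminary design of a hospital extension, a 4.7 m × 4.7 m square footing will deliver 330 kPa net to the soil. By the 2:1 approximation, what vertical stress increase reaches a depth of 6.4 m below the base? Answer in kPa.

By the 2:1 method the load spreads at 1 horizontal : 2 vertical, so at depth z the loaded area has grown by z in each plan dimension:
Δσ = qBL/((B+z)(L+z)) = 330×4.7×4.7/((4.7+6.4)(4.7+6.4)) = 59.165 kPa

Δσ_z ≈ 59.2 kPa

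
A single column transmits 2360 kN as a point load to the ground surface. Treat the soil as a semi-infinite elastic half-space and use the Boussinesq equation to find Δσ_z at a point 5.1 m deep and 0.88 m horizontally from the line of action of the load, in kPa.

Boussinesq vertical stress below a point load on an elastic half-space:
Δσ_z = 3P/(2πz²) · [1 + (r/z)²]^(−5/2)
r/z = 0.88/5.1 = 0.17255; [1+(r/z)²]^(−5/2) = 0.92928.
Δσ_z = 3×2360/(2π×5.1²) × 0.92928 = 43.322 × 0.92928 = 40.26 kPa

Δσ_z ≈ 40.3 kPa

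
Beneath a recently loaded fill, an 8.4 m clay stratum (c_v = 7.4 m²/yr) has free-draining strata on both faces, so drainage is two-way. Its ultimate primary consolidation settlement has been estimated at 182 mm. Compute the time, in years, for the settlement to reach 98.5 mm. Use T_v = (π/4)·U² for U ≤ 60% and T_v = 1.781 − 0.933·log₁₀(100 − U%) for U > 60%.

Drainage path length: H_d = H/2 = 4.2 m (double drainage).
U = S(t)/S_ult = 98.5/182 = 0.5412.
U ≤ 60%: T_v = (π/4)·U² = (π/4)×0.54121² = 0.23005.
t = T_v·H_d²/c_v = 0.23005×4.2²/7.4 = 0.5484 years.

t ≈ 0.548 years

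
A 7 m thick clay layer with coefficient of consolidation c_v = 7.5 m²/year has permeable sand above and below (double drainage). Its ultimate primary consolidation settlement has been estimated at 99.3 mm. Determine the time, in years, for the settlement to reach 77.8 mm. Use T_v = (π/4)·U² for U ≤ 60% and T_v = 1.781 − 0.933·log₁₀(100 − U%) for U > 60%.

Drainage path length: H_d = H/2 = 3.5 m (double drainage).
U = S(t)/S_ult = 77.8/99.3 = 0.7835.
U > 60%: T_v = 1.781 − 0.933·log₁₀(100 − 78.348) = 0.53499.
t = T_v·H_d²/c_v = 0.53499×3.5²/7.5 = 0.8738 years.

t ≈ 0.874 years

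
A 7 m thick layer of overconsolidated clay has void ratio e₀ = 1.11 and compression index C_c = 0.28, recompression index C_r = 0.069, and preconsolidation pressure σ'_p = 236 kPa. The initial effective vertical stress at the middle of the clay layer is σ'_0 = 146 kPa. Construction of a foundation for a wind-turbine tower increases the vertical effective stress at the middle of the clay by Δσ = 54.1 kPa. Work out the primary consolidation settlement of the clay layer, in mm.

S_c ≈ 31.3 mm

Final effective stress: σ'_f = 146 + 54.1 = 200.1 kPa.
σ'_f = 200.1 ≤ σ'_p = 236 kPa, so the clay remains overconsolidated and only the recompression index applies:
S_c = C_r·H/(1+e₀)·log₁₀(σ'_f/σ'_0) = 0.069×7/2.11×log₁₀(200.1/146)
    = 0.22891 × 0.13689 = 0.03134 m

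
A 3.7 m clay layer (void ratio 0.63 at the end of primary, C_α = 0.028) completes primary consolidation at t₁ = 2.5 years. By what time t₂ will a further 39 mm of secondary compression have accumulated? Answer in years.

t₂ ≈ 10.3 years

S_s = C_α·H/(1+e_p)·log₁₀(t₂/t₁) ⇒ log₁₀(t₂/t₁) = S_s·(1+e_p)/(C_α·H).
log₁₀(t₂/t₁) = 0.039 × (1+0.63) / (0.028×3.7) = 0.6136
t₂ = t₁ × 10^0.6136 = 2.5 × 4.108 = 10.27 years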